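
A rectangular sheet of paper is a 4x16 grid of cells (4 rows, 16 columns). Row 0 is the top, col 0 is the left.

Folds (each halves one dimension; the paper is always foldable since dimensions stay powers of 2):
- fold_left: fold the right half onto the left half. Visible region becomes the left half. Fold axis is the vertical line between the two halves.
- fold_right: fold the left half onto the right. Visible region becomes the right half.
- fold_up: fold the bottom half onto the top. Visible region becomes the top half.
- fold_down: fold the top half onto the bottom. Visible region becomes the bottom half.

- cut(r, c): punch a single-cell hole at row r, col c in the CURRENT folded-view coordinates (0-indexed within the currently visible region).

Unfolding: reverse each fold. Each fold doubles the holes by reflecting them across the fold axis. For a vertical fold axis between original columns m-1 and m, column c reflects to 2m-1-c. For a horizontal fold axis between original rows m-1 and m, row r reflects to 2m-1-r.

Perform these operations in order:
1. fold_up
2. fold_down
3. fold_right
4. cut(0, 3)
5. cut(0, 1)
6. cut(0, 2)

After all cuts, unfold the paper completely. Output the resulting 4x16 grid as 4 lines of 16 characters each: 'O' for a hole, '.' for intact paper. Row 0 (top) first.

Op 1 fold_up: fold axis h@2; visible region now rows[0,2) x cols[0,16) = 2x16
Op 2 fold_down: fold axis h@1; visible region now rows[1,2) x cols[0,16) = 1x16
Op 3 fold_right: fold axis v@8; visible region now rows[1,2) x cols[8,16) = 1x8
Op 4 cut(0, 3): punch at orig (1,11); cuts so far [(1, 11)]; region rows[1,2) x cols[8,16) = 1x8
Op 5 cut(0, 1): punch at orig (1,9); cuts so far [(1, 9), (1, 11)]; region rows[1,2) x cols[8,16) = 1x8
Op 6 cut(0, 2): punch at orig (1,10); cuts so far [(1, 9), (1, 10), (1, 11)]; region rows[1,2) x cols[8,16) = 1x8
Unfold 1 (reflect across v@8): 6 holes -> [(1, 4), (1, 5), (1, 6), (1, 9), (1, 10), (1, 11)]
Unfold 2 (reflect across h@1): 12 holes -> [(0, 4), (0, 5), (0, 6), (0, 9), (0, 10), (0, 11), (1, 4), (1, 5), (1, 6), (1, 9), (1, 10), (1, 11)]
Unfold 3 (reflect across h@2): 24 holes -> [(0, 4), (0, 5), (0, 6), (0, 9), (0, 10), (0, 11), (1, 4), (1, 5), (1, 6), (1, 9), (1, 10), (1, 11), (2, 4), (2, 5), (2, 6), (2, 9), (2, 10), (2, 11), (3, 4), (3, 5), (3, 6), (3, 9), (3, 10), (3, 11)]

Answer: ....OOO..OOO....
....OOO..OOO....
....OOO..OOO....
....OOO..OOO....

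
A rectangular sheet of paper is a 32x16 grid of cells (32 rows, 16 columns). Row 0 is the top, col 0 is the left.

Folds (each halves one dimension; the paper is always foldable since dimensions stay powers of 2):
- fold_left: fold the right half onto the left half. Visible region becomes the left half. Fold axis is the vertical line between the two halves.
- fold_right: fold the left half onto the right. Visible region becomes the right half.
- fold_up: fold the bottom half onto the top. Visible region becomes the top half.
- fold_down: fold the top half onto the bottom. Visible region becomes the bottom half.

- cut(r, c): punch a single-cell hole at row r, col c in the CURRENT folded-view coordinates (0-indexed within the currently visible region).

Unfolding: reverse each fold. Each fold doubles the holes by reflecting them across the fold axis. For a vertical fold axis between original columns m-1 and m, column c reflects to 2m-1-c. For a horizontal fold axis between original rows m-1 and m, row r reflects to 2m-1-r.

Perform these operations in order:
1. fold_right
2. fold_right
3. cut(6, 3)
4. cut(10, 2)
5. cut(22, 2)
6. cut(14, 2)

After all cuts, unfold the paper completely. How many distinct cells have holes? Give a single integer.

Answer: 16

Derivation:
Op 1 fold_right: fold axis v@8; visible region now rows[0,32) x cols[8,16) = 32x8
Op 2 fold_right: fold axis v@12; visible region now rows[0,32) x cols[12,16) = 32x4
Op 3 cut(6, 3): punch at orig (6,15); cuts so far [(6, 15)]; region rows[0,32) x cols[12,16) = 32x4
Op 4 cut(10, 2): punch at orig (10,14); cuts so far [(6, 15), (10, 14)]; region rows[0,32) x cols[12,16) = 32x4
Op 5 cut(22, 2): punch at orig (22,14); cuts so far [(6, 15), (10, 14), (22, 14)]; region rows[0,32) x cols[12,16) = 32x4
Op 6 cut(14, 2): punch at orig (14,14); cuts so far [(6, 15), (10, 14), (14, 14), (22, 14)]; region rows[0,32) x cols[12,16) = 32x4
Unfold 1 (reflect across v@12): 8 holes -> [(6, 8), (6, 15), (10, 9), (10, 14), (14, 9), (14, 14), (22, 9), (22, 14)]
Unfold 2 (reflect across v@8): 16 holes -> [(6, 0), (6, 7), (6, 8), (6, 15), (10, 1), (10, 6), (10, 9), (10, 14), (14, 1), (14, 6), (14, 9), (14, 14), (22, 1), (22, 6), (22, 9), (22, 14)]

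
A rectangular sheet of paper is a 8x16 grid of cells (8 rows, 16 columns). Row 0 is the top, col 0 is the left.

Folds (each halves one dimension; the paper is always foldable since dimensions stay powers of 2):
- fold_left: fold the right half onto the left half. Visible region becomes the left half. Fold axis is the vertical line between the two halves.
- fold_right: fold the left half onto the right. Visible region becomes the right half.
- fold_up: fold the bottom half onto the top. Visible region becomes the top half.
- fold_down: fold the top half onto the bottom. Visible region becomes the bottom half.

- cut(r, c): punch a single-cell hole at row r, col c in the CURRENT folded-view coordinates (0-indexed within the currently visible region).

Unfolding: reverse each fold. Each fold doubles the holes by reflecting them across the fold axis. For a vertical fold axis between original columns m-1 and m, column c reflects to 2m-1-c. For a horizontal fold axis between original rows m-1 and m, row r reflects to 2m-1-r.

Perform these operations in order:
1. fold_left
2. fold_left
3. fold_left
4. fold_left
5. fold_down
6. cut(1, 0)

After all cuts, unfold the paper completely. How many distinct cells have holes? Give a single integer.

Op 1 fold_left: fold axis v@8; visible region now rows[0,8) x cols[0,8) = 8x8
Op 2 fold_left: fold axis v@4; visible region now rows[0,8) x cols[0,4) = 8x4
Op 3 fold_left: fold axis v@2; visible region now rows[0,8) x cols[0,2) = 8x2
Op 4 fold_left: fold axis v@1; visible region now rows[0,8) x cols[0,1) = 8x1
Op 5 fold_down: fold axis h@4; visible region now rows[4,8) x cols[0,1) = 4x1
Op 6 cut(1, 0): punch at orig (5,0); cuts so far [(5, 0)]; region rows[4,8) x cols[0,1) = 4x1
Unfold 1 (reflect across h@4): 2 holes -> [(2, 0), (5, 0)]
Unfold 2 (reflect across v@1): 4 holes -> [(2, 0), (2, 1), (5, 0), (5, 1)]
Unfold 3 (reflect across v@2): 8 holes -> [(2, 0), (2, 1), (2, 2), (2, 3), (5, 0), (5, 1), (5, 2), (5, 3)]
Unfold 4 (reflect across v@4): 16 holes -> [(2, 0), (2, 1), (2, 2), (2, 3), (2, 4), (2, 5), (2, 6), (2, 7), (5, 0), (5, 1), (5, 2), (5, 3), (5, 4), (5, 5), (5, 6), (5, 7)]
Unfold 5 (reflect across v@8): 32 holes -> [(2, 0), (2, 1), (2, 2), (2, 3), (2, 4), (2, 5), (2, 6), (2, 7), (2, 8), (2, 9), (2, 10), (2, 11), (2, 12), (2, 13), (2, 14), (2, 15), (5, 0), (5, 1), (5, 2), (5, 3), (5, 4), (5, 5), (5, 6), (5, 7), (5, 8), (5, 9), (5, 10), (5, 11), (5, 12), (5, 13), (5, 14), (5, 15)]

Answer: 32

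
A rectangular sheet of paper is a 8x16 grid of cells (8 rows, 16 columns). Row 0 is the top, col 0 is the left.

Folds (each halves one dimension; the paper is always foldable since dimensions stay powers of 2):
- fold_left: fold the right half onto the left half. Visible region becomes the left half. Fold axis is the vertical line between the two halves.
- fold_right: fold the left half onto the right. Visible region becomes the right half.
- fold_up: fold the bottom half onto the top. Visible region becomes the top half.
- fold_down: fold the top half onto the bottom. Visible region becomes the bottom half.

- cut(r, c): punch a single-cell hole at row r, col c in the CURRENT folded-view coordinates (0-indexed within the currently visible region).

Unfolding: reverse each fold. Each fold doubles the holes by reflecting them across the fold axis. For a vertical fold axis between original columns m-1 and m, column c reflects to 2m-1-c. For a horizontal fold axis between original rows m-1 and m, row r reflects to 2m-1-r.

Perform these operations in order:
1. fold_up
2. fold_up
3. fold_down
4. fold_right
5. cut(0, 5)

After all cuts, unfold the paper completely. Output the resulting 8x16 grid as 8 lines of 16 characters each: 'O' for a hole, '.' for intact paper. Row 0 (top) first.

Op 1 fold_up: fold axis h@4; visible region now rows[0,4) x cols[0,16) = 4x16
Op 2 fold_up: fold axis h@2; visible region now rows[0,2) x cols[0,16) = 2x16
Op 3 fold_down: fold axis h@1; visible region now rows[1,2) x cols[0,16) = 1x16
Op 4 fold_right: fold axis v@8; visible region now rows[1,2) x cols[8,16) = 1x8
Op 5 cut(0, 5): punch at orig (1,13); cuts so far [(1, 13)]; region rows[1,2) x cols[8,16) = 1x8
Unfold 1 (reflect across v@8): 2 holes -> [(1, 2), (1, 13)]
Unfold 2 (reflect across h@1): 4 holes -> [(0, 2), (0, 13), (1, 2), (1, 13)]
Unfold 3 (reflect across h@2): 8 holes -> [(0, 2), (0, 13), (1, 2), (1, 13), (2, 2), (2, 13), (3, 2), (3, 13)]
Unfold 4 (reflect across h@4): 16 holes -> [(0, 2), (0, 13), (1, 2), (1, 13), (2, 2), (2, 13), (3, 2), (3, 13), (4, 2), (4, 13), (5, 2), (5, 13), (6, 2), (6, 13), (7, 2), (7, 13)]

Answer: ..O..........O..
..O..........O..
..O..........O..
..O..........O..
..O..........O..
..O..........O..
..O..........O..
..O..........O..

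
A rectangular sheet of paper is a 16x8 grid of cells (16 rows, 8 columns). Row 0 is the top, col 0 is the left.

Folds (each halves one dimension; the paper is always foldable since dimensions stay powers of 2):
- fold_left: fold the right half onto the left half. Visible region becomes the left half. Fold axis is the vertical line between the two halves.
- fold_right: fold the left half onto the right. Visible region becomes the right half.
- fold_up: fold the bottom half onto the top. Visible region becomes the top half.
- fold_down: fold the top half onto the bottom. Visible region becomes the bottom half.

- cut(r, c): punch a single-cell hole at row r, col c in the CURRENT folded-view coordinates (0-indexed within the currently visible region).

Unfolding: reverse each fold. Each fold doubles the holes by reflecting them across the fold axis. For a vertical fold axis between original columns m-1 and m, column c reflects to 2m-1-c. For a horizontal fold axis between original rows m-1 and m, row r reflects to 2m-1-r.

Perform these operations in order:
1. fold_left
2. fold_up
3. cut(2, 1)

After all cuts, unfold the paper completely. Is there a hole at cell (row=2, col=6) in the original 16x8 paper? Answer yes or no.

Answer: yes

Derivation:
Op 1 fold_left: fold axis v@4; visible region now rows[0,16) x cols[0,4) = 16x4
Op 2 fold_up: fold axis h@8; visible region now rows[0,8) x cols[0,4) = 8x4
Op 3 cut(2, 1): punch at orig (2,1); cuts so far [(2, 1)]; region rows[0,8) x cols[0,4) = 8x4
Unfold 1 (reflect across h@8): 2 holes -> [(2, 1), (13, 1)]
Unfold 2 (reflect across v@4): 4 holes -> [(2, 1), (2, 6), (13, 1), (13, 6)]
Holes: [(2, 1), (2, 6), (13, 1), (13, 6)]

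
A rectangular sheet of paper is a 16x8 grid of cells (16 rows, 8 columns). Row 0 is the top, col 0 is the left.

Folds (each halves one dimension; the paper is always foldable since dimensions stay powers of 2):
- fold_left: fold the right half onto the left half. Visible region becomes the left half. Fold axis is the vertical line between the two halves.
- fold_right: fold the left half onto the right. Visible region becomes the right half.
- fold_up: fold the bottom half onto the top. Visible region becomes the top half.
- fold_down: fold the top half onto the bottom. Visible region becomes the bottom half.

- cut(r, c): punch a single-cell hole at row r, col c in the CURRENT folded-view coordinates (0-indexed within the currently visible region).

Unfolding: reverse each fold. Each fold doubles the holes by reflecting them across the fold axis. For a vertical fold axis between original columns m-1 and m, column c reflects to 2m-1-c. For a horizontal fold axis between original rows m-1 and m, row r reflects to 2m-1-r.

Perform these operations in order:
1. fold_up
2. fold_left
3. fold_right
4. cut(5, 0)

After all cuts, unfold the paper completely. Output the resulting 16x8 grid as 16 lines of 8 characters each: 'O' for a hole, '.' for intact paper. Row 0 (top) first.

Answer: ........
........
........
........
........
.OO..OO.
........
........
........
........
.OO..OO.
........
........
........
........
........

Derivation:
Op 1 fold_up: fold axis h@8; visible region now rows[0,8) x cols[0,8) = 8x8
Op 2 fold_left: fold axis v@4; visible region now rows[0,8) x cols[0,4) = 8x4
Op 3 fold_right: fold axis v@2; visible region now rows[0,8) x cols[2,4) = 8x2
Op 4 cut(5, 0): punch at orig (5,2); cuts so far [(5, 2)]; region rows[0,8) x cols[2,4) = 8x2
Unfold 1 (reflect across v@2): 2 holes -> [(5, 1), (5, 2)]
Unfold 2 (reflect across v@4): 4 holes -> [(5, 1), (5, 2), (5, 5), (5, 6)]
Unfold 3 (reflect across h@8): 8 holes -> [(5, 1), (5, 2), (5, 5), (5, 6), (10, 1), (10, 2), (10, 5), (10, 6)]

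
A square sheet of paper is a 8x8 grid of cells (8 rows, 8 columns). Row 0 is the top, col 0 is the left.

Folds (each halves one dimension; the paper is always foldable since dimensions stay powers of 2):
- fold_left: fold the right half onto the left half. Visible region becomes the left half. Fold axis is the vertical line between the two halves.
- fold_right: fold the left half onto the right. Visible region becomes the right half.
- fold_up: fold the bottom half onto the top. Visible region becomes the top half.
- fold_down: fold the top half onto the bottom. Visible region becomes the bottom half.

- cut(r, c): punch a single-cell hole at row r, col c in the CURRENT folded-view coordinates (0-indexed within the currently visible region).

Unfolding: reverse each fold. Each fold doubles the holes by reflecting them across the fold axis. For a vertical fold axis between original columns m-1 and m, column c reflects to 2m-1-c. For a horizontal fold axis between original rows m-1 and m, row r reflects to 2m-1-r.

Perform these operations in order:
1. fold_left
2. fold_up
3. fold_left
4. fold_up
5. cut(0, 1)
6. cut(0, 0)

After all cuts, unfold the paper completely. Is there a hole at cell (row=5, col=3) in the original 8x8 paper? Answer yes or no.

Op 1 fold_left: fold axis v@4; visible region now rows[0,8) x cols[0,4) = 8x4
Op 2 fold_up: fold axis h@4; visible region now rows[0,4) x cols[0,4) = 4x4
Op 3 fold_left: fold axis v@2; visible region now rows[0,4) x cols[0,2) = 4x2
Op 4 fold_up: fold axis h@2; visible region now rows[0,2) x cols[0,2) = 2x2
Op 5 cut(0, 1): punch at orig (0,1); cuts so far [(0, 1)]; region rows[0,2) x cols[0,2) = 2x2
Op 6 cut(0, 0): punch at orig (0,0); cuts so far [(0, 0), (0, 1)]; region rows[0,2) x cols[0,2) = 2x2
Unfold 1 (reflect across h@2): 4 holes -> [(0, 0), (0, 1), (3, 0), (3, 1)]
Unfold 2 (reflect across v@2): 8 holes -> [(0, 0), (0, 1), (0, 2), (0, 3), (3, 0), (3, 1), (3, 2), (3, 3)]
Unfold 3 (reflect across h@4): 16 holes -> [(0, 0), (0, 1), (0, 2), (0, 3), (3, 0), (3, 1), (3, 2), (3, 3), (4, 0), (4, 1), (4, 2), (4, 3), (7, 0), (7, 1), (7, 2), (7, 3)]
Unfold 4 (reflect across v@4): 32 holes -> [(0, 0), (0, 1), (0, 2), (0, 3), (0, 4), (0, 5), (0, 6), (0, 7), (3, 0), (3, 1), (3, 2), (3, 3), (3, 4), (3, 5), (3, 6), (3, 7), (4, 0), (4, 1), (4, 2), (4, 3), (4, 4), (4, 5), (4, 6), (4, 7), (7, 0), (7, 1), (7, 2), (7, 3), (7, 4), (7, 5), (7, 6), (7, 7)]
Holes: [(0, 0), (0, 1), (0, 2), (0, 3), (0, 4), (0, 5), (0, 6), (0, 7), (3, 0), (3, 1), (3, 2), (3, 3), (3, 4), (3, 5), (3, 6), (3, 7), (4, 0), (4, 1), (4, 2), (4, 3), (4, 4), (4, 5), (4, 6), (4, 7), (7, 0), (7, 1), (7, 2), (7, 3), (7, 4), (7, 5), (7, 6), (7, 7)]

Answer: no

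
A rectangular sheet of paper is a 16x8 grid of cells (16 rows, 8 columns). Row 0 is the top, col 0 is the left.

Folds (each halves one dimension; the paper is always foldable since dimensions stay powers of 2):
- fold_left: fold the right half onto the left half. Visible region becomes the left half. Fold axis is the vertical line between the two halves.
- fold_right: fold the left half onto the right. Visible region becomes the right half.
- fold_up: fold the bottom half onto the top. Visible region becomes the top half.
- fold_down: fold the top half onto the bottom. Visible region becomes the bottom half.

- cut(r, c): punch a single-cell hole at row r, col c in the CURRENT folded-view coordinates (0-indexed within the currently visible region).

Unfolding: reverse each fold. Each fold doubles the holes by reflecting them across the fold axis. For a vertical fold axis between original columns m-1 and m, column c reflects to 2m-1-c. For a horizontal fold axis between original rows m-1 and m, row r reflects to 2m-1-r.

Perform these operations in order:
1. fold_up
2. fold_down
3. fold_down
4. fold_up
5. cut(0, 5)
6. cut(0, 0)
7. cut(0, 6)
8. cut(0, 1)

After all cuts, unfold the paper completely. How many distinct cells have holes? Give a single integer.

Op 1 fold_up: fold axis h@8; visible region now rows[0,8) x cols[0,8) = 8x8
Op 2 fold_down: fold axis h@4; visible region now rows[4,8) x cols[0,8) = 4x8
Op 3 fold_down: fold axis h@6; visible region now rows[6,8) x cols[0,8) = 2x8
Op 4 fold_up: fold axis h@7; visible region now rows[6,7) x cols[0,8) = 1x8
Op 5 cut(0, 5): punch at orig (6,5); cuts so far [(6, 5)]; region rows[6,7) x cols[0,8) = 1x8
Op 6 cut(0, 0): punch at orig (6,0); cuts so far [(6, 0), (6, 5)]; region rows[6,7) x cols[0,8) = 1x8
Op 7 cut(0, 6): punch at orig (6,6); cuts so far [(6, 0), (6, 5), (6, 6)]; region rows[6,7) x cols[0,8) = 1x8
Op 8 cut(0, 1): punch at orig (6,1); cuts so far [(6, 0), (6, 1), (6, 5), (6, 6)]; region rows[6,7) x cols[0,8) = 1x8
Unfold 1 (reflect across h@7): 8 holes -> [(6, 0), (6, 1), (6, 5), (6, 6), (7, 0), (7, 1), (7, 5), (7, 6)]
Unfold 2 (reflect across h@6): 16 holes -> [(4, 0), (4, 1), (4, 5), (4, 6), (5, 0), (5, 1), (5, 5), (5, 6), (6, 0), (6, 1), (6, 5), (6, 6), (7, 0), (7, 1), (7, 5), (7, 6)]
Unfold 3 (reflect across h@4): 32 holes -> [(0, 0), (0, 1), (0, 5), (0, 6), (1, 0), (1, 1), (1, 5), (1, 6), (2, 0), (2, 1), (2, 5), (2, 6), (3, 0), (3, 1), (3, 5), (3, 6), (4, 0), (4, 1), (4, 5), (4, 6), (5, 0), (5, 1), (5, 5), (5, 6), (6, 0), (6, 1), (6, 5), (6, 6), (7, 0), (7, 1), (7, 5), (7, 6)]
Unfold 4 (reflect across h@8): 64 holes -> [(0, 0), (0, 1), (0, 5), (0, 6), (1, 0), (1, 1), (1, 5), (1, 6), (2, 0), (2, 1), (2, 5), (2, 6), (3, 0), (3, 1), (3, 5), (3, 6), (4, 0), (4, 1), (4, 5), (4, 6), (5, 0), (5, 1), (5, 5), (5, 6), (6, 0), (6, 1), (6, 5), (6, 6), (7, 0), (7, 1), (7, 5), (7, 6), (8, 0), (8, 1), (8, 5), (8, 6), (9, 0), (9, 1), (9, 5), (9, 6), (10, 0), (10, 1), (10, 5), (10, 6), (11, 0), (11, 1), (11, 5), (11, 6), (12, 0), (12, 1), (12, 5), (12, 6), (13, 0), (13, 1), (13, 5), (13, 6), (14, 0), (14, 1), (14, 5), (14, 6), (15, 0), (15, 1), (15, 5), (15, 6)]

Answer: 64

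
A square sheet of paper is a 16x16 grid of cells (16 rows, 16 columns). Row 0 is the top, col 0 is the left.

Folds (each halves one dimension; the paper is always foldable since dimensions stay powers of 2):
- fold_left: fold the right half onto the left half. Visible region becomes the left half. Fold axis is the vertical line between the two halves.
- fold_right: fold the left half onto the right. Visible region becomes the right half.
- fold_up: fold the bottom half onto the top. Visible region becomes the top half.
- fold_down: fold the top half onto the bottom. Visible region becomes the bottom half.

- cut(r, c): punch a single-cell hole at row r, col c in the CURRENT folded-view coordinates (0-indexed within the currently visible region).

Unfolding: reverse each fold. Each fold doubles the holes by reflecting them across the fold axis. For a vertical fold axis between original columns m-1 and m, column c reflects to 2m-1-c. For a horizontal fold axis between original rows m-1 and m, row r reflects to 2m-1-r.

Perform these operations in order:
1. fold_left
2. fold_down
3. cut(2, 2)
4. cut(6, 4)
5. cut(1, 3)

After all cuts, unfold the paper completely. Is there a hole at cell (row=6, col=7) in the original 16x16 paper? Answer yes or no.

Op 1 fold_left: fold axis v@8; visible region now rows[0,16) x cols[0,8) = 16x8
Op 2 fold_down: fold axis h@8; visible region now rows[8,16) x cols[0,8) = 8x8
Op 3 cut(2, 2): punch at orig (10,2); cuts so far [(10, 2)]; region rows[8,16) x cols[0,8) = 8x8
Op 4 cut(6, 4): punch at orig (14,4); cuts so far [(10, 2), (14, 4)]; region rows[8,16) x cols[0,8) = 8x8
Op 5 cut(1, 3): punch at orig (9,3); cuts so far [(9, 3), (10, 2), (14, 4)]; region rows[8,16) x cols[0,8) = 8x8
Unfold 1 (reflect across h@8): 6 holes -> [(1, 4), (5, 2), (6, 3), (9, 3), (10, 2), (14, 4)]
Unfold 2 (reflect across v@8): 12 holes -> [(1, 4), (1, 11), (5, 2), (5, 13), (6, 3), (6, 12), (9, 3), (9, 12), (10, 2), (10, 13), (14, 4), (14, 11)]
Holes: [(1, 4), (1, 11), (5, 2), (5, 13), (6, 3), (6, 12), (9, 3), (9, 12), (10, 2), (10, 13), (14, 4), (14, 11)]

Answer: no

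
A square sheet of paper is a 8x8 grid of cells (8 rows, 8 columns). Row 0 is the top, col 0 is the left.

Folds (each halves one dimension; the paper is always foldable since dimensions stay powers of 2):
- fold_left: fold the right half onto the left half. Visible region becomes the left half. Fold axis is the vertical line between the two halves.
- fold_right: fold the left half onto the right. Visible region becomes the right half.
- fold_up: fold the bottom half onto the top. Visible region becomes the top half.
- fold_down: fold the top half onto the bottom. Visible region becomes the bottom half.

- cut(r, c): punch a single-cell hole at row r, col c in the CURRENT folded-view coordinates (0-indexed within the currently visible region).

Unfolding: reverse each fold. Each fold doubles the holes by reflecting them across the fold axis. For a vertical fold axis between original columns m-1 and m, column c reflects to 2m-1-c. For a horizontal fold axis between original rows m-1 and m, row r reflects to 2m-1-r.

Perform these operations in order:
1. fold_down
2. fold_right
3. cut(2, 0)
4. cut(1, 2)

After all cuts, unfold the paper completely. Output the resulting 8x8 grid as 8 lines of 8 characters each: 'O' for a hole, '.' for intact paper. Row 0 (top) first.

Op 1 fold_down: fold axis h@4; visible region now rows[4,8) x cols[0,8) = 4x8
Op 2 fold_right: fold axis v@4; visible region now rows[4,8) x cols[4,8) = 4x4
Op 3 cut(2, 0): punch at orig (6,4); cuts so far [(6, 4)]; region rows[4,8) x cols[4,8) = 4x4
Op 4 cut(1, 2): punch at orig (5,6); cuts so far [(5, 6), (6, 4)]; region rows[4,8) x cols[4,8) = 4x4
Unfold 1 (reflect across v@4): 4 holes -> [(5, 1), (5, 6), (6, 3), (6, 4)]
Unfold 2 (reflect across h@4): 8 holes -> [(1, 3), (1, 4), (2, 1), (2, 6), (5, 1), (5, 6), (6, 3), (6, 4)]

Answer: ........
...OO...
.O....O.
........
........
.O....O.
...OO...
........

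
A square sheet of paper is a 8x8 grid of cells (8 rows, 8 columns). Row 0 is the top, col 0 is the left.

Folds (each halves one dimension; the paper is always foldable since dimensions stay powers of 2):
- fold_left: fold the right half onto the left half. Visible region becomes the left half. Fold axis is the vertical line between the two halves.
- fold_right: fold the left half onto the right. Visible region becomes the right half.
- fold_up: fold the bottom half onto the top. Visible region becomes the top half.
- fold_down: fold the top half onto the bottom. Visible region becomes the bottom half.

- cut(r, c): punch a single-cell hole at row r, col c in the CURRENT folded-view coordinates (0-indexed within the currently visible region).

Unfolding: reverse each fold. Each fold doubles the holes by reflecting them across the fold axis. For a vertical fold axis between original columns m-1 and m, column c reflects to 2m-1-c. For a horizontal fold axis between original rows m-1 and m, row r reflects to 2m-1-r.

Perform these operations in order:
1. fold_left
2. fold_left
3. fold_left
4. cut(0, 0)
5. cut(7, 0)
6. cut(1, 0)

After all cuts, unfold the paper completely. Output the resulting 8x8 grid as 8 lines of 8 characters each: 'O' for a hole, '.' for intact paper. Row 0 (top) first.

Answer: OOOOOOOO
OOOOOOOO
........
........
........
........
........
OOOOOOOO

Derivation:
Op 1 fold_left: fold axis v@4; visible region now rows[0,8) x cols[0,4) = 8x4
Op 2 fold_left: fold axis v@2; visible region now rows[0,8) x cols[0,2) = 8x2
Op 3 fold_left: fold axis v@1; visible region now rows[0,8) x cols[0,1) = 8x1
Op 4 cut(0, 0): punch at orig (0,0); cuts so far [(0, 0)]; region rows[0,8) x cols[0,1) = 8x1
Op 5 cut(7, 0): punch at orig (7,0); cuts so far [(0, 0), (7, 0)]; region rows[0,8) x cols[0,1) = 8x1
Op 6 cut(1, 0): punch at orig (1,0); cuts so far [(0, 0), (1, 0), (7, 0)]; region rows[0,8) x cols[0,1) = 8x1
Unfold 1 (reflect across v@1): 6 holes -> [(0, 0), (0, 1), (1, 0), (1, 1), (7, 0), (7, 1)]
Unfold 2 (reflect across v@2): 12 holes -> [(0, 0), (0, 1), (0, 2), (0, 3), (1, 0), (1, 1), (1, 2), (1, 3), (7, 0), (7, 1), (7, 2), (7, 3)]
Unfold 3 (reflect across v@4): 24 holes -> [(0, 0), (0, 1), (0, 2), (0, 3), (0, 4), (0, 5), (0, 6), (0, 7), (1, 0), (1, 1), (1, 2), (1, 3), (1, 4), (1, 5), (1, 6), (1, 7), (7, 0), (7, 1), (7, 2), (7, 3), (7, 4), (7, 5), (7, 6), (7, 7)]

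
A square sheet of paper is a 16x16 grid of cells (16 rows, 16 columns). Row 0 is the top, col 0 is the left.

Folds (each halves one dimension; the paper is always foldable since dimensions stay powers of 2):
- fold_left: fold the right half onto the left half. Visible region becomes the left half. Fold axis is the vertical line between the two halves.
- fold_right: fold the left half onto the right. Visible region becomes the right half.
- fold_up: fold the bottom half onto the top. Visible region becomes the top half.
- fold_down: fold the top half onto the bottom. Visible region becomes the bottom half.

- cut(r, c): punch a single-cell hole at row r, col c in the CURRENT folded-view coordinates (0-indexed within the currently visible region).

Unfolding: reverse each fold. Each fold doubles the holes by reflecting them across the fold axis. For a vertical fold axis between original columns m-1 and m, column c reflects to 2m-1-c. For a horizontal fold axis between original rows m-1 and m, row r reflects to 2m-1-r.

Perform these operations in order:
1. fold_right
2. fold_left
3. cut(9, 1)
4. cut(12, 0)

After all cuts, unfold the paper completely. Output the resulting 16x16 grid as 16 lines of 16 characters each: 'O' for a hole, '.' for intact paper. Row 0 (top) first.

Answer: ................
................
................
................
................
................
................
................
................
.O....O..O....O.
................
................
O......OO......O
................
................
................

Derivation:
Op 1 fold_right: fold axis v@8; visible region now rows[0,16) x cols[8,16) = 16x8
Op 2 fold_left: fold axis v@12; visible region now rows[0,16) x cols[8,12) = 16x4
Op 3 cut(9, 1): punch at orig (9,9); cuts so far [(9, 9)]; region rows[0,16) x cols[8,12) = 16x4
Op 4 cut(12, 0): punch at orig (12,8); cuts so far [(9, 9), (12, 8)]; region rows[0,16) x cols[8,12) = 16x4
Unfold 1 (reflect across v@12): 4 holes -> [(9, 9), (9, 14), (12, 8), (12, 15)]
Unfold 2 (reflect across v@8): 8 holes -> [(9, 1), (9, 6), (9, 9), (9, 14), (12, 0), (12, 7), (12, 8), (12, 15)]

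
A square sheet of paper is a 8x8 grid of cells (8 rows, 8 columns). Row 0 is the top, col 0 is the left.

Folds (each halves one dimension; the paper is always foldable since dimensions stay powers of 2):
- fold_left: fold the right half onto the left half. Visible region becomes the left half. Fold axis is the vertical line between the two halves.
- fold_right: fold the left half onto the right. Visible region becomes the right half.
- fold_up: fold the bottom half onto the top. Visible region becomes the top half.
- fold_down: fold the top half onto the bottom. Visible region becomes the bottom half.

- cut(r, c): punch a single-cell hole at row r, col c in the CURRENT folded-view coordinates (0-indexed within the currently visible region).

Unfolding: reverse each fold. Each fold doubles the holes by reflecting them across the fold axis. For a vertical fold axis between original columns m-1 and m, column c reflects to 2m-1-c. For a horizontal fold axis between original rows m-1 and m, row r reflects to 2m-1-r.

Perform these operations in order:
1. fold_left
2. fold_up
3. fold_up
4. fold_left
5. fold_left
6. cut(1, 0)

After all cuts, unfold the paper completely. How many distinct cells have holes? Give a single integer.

Op 1 fold_left: fold axis v@4; visible region now rows[0,8) x cols[0,4) = 8x4
Op 2 fold_up: fold axis h@4; visible region now rows[0,4) x cols[0,4) = 4x4
Op 3 fold_up: fold axis h@2; visible region now rows[0,2) x cols[0,4) = 2x4
Op 4 fold_left: fold axis v@2; visible region now rows[0,2) x cols[0,2) = 2x2
Op 5 fold_left: fold axis v@1; visible region now rows[0,2) x cols[0,1) = 2x1
Op 6 cut(1, 0): punch at orig (1,0); cuts so far [(1, 0)]; region rows[0,2) x cols[0,1) = 2x1
Unfold 1 (reflect across v@1): 2 holes -> [(1, 0), (1, 1)]
Unfold 2 (reflect across v@2): 4 holes -> [(1, 0), (1, 1), (1, 2), (1, 3)]
Unfold 3 (reflect across h@2): 8 holes -> [(1, 0), (1, 1), (1, 2), (1, 3), (2, 0), (2, 1), (2, 2), (2, 3)]
Unfold 4 (reflect across h@4): 16 holes -> [(1, 0), (1, 1), (1, 2), (1, 3), (2, 0), (2, 1), (2, 2), (2, 3), (5, 0), (5, 1), (5, 2), (5, 3), (6, 0), (6, 1), (6, 2), (6, 3)]
Unfold 5 (reflect across v@4): 32 holes -> [(1, 0), (1, 1), (1, 2), (1, 3), (1, 4), (1, 5), (1, 6), (1, 7), (2, 0), (2, 1), (2, 2), (2, 3), (2, 4), (2, 5), (2, 6), (2, 7), (5, 0), (5, 1), (5, 2), (5, 3), (5, 4), (5, 5), (5, 6), (5, 7), (6, 0), (6, 1), (6, 2), (6, 3), (6, 4), (6, 5), (6, 6), (6, 7)]

Answer: 32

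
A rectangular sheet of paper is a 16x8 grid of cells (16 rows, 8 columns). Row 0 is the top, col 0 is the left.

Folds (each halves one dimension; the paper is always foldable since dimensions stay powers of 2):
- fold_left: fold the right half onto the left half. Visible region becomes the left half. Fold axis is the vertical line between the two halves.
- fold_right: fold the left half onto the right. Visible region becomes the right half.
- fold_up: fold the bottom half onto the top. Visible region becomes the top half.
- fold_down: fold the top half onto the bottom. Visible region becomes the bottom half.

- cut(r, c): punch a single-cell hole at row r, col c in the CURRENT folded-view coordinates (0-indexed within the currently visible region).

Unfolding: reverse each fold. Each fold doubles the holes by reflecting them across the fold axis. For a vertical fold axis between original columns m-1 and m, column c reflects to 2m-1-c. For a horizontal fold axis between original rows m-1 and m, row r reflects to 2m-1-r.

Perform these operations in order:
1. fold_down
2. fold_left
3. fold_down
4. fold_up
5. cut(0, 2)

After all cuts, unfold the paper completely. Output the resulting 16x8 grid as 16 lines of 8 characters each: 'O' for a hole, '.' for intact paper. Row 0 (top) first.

Answer: ..O..O..
........
........
..O..O..
..O..O..
........
........
..O..O..
..O..O..
........
........
..O..O..
..O..O..
........
........
..O..O..

Derivation:
Op 1 fold_down: fold axis h@8; visible region now rows[8,16) x cols[0,8) = 8x8
Op 2 fold_left: fold axis v@4; visible region now rows[8,16) x cols[0,4) = 8x4
Op 3 fold_down: fold axis h@12; visible region now rows[12,16) x cols[0,4) = 4x4
Op 4 fold_up: fold axis h@14; visible region now rows[12,14) x cols[0,4) = 2x4
Op 5 cut(0, 2): punch at orig (12,2); cuts so far [(12, 2)]; region rows[12,14) x cols[0,4) = 2x4
Unfold 1 (reflect across h@14): 2 holes -> [(12, 2), (15, 2)]
Unfold 2 (reflect across h@12): 4 holes -> [(8, 2), (11, 2), (12, 2), (15, 2)]
Unfold 3 (reflect across v@4): 8 holes -> [(8, 2), (8, 5), (11, 2), (11, 5), (12, 2), (12, 5), (15, 2), (15, 5)]
Unfold 4 (reflect across h@8): 16 holes -> [(0, 2), (0, 5), (3, 2), (3, 5), (4, 2), (4, 5), (7, 2), (7, 5), (8, 2), (8, 5), (11, 2), (11, 5), (12, 2), (12, 5), (15, 2), (15, 5)]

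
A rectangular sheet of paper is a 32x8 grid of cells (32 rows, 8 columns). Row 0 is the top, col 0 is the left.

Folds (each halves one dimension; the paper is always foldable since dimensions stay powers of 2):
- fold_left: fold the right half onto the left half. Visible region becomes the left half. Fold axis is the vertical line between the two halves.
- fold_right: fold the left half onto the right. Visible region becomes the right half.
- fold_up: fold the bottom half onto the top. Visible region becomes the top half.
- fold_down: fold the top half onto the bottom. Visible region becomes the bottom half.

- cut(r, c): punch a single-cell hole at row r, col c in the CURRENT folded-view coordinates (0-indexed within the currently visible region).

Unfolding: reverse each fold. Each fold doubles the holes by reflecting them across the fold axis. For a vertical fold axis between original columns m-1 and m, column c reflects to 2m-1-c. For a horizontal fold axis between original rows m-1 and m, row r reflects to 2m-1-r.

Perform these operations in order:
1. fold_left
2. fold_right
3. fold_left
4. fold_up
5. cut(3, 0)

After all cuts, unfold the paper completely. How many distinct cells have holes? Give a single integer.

Answer: 16

Derivation:
Op 1 fold_left: fold axis v@4; visible region now rows[0,32) x cols[0,4) = 32x4
Op 2 fold_right: fold axis v@2; visible region now rows[0,32) x cols[2,4) = 32x2
Op 3 fold_left: fold axis v@3; visible region now rows[0,32) x cols[2,3) = 32x1
Op 4 fold_up: fold axis h@16; visible region now rows[0,16) x cols[2,3) = 16x1
Op 5 cut(3, 0): punch at orig (3,2); cuts so far [(3, 2)]; region rows[0,16) x cols[2,3) = 16x1
Unfold 1 (reflect across h@16): 2 holes -> [(3, 2), (28, 2)]
Unfold 2 (reflect across v@3): 4 holes -> [(3, 2), (3, 3), (28, 2), (28, 3)]
Unfold 3 (reflect across v@2): 8 holes -> [(3, 0), (3, 1), (3, 2), (3, 3), (28, 0), (28, 1), (28, 2), (28, 3)]
Unfold 4 (reflect across v@4): 16 holes -> [(3, 0), (3, 1), (3, 2), (3, 3), (3, 4), (3, 5), (3, 6), (3, 7), (28, 0), (28, 1), (28, 2), (28, 3), (28, 4), (28, 5), (28, 6), (28, 7)]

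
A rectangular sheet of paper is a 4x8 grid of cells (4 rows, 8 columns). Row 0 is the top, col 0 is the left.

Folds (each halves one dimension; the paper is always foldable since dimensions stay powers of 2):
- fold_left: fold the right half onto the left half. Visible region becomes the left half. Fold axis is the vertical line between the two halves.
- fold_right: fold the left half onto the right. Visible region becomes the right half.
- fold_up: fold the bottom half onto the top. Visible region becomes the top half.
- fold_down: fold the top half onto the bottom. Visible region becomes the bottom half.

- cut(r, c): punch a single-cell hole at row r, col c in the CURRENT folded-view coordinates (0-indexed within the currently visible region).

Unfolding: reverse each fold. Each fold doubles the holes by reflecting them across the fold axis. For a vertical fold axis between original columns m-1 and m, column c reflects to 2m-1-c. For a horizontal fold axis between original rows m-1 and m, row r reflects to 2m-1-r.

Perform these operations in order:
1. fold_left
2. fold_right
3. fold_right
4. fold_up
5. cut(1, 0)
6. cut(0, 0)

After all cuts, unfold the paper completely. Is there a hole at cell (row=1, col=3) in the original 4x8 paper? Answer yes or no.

Answer: yes

Derivation:
Op 1 fold_left: fold axis v@4; visible region now rows[0,4) x cols[0,4) = 4x4
Op 2 fold_right: fold axis v@2; visible region now rows[0,4) x cols[2,4) = 4x2
Op 3 fold_right: fold axis v@3; visible region now rows[0,4) x cols[3,4) = 4x1
Op 4 fold_up: fold axis h@2; visible region now rows[0,2) x cols[3,4) = 2x1
Op 5 cut(1, 0): punch at orig (1,3); cuts so far [(1, 3)]; region rows[0,2) x cols[3,4) = 2x1
Op 6 cut(0, 0): punch at orig (0,3); cuts so far [(0, 3), (1, 3)]; region rows[0,2) x cols[3,4) = 2x1
Unfold 1 (reflect across h@2): 4 holes -> [(0, 3), (1, 3), (2, 3), (3, 3)]
Unfold 2 (reflect across v@3): 8 holes -> [(0, 2), (0, 3), (1, 2), (1, 3), (2, 2), (2, 3), (3, 2), (3, 3)]
Unfold 3 (reflect across v@2): 16 holes -> [(0, 0), (0, 1), (0, 2), (0, 3), (1, 0), (1, 1), (1, 2), (1, 3), (2, 0), (2, 1), (2, 2), (2, 3), (3, 0), (3, 1), (3, 2), (3, 3)]
Unfold 4 (reflect across v@4): 32 holes -> [(0, 0), (0, 1), (0, 2), (0, 3), (0, 4), (0, 5), (0, 6), (0, 7), (1, 0), (1, 1), (1, 2), (1, 3), (1, 4), (1, 5), (1, 6), (1, 7), (2, 0), (2, 1), (2, 2), (2, 3), (2, 4), (2, 5), (2, 6), (2, 7), (3, 0), (3, 1), (3, 2), (3, 3), (3, 4), (3, 5), (3, 6), (3, 7)]
Holes: [(0, 0), (0, 1), (0, 2), (0, 3), (0, 4), (0, 5), (0, 6), (0, 7), (1, 0), (1, 1), (1, 2), (1, 3), (1, 4), (1, 5), (1, 6), (1, 7), (2, 0), (2, 1), (2, 2), (2, 3), (2, 4), (2, 5), (2, 6), (2, 7), (3, 0), (3, 1), (3, 2), (3, 3), (3, 4), (3, 5), (3, 6), (3, 7)]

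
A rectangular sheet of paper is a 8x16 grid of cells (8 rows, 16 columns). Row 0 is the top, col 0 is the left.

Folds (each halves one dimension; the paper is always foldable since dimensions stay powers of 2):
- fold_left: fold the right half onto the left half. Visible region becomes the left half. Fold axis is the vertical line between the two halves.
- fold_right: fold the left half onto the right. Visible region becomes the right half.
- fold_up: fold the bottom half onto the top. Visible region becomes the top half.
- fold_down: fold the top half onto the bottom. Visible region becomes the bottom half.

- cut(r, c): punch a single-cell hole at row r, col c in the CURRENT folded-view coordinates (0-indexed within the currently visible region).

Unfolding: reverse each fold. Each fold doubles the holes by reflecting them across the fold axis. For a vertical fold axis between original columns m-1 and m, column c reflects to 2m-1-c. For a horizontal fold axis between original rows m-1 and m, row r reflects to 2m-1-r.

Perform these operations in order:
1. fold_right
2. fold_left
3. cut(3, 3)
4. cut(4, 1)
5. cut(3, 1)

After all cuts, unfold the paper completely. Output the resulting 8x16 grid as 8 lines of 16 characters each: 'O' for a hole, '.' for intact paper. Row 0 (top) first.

Answer: ................
................
................
.O.OO.O..O.OO.O.
.O....O..O....O.
................
................
................

Derivation:
Op 1 fold_right: fold axis v@8; visible region now rows[0,8) x cols[8,16) = 8x8
Op 2 fold_left: fold axis v@12; visible region now rows[0,8) x cols[8,12) = 8x4
Op 3 cut(3, 3): punch at orig (3,11); cuts so far [(3, 11)]; region rows[0,8) x cols[8,12) = 8x4
Op 4 cut(4, 1): punch at orig (4,9); cuts so far [(3, 11), (4, 9)]; region rows[0,8) x cols[8,12) = 8x4
Op 5 cut(3, 1): punch at orig (3,9); cuts so far [(3, 9), (3, 11), (4, 9)]; region rows[0,8) x cols[8,12) = 8x4
Unfold 1 (reflect across v@12): 6 holes -> [(3, 9), (3, 11), (3, 12), (3, 14), (4, 9), (4, 14)]
Unfold 2 (reflect across v@8): 12 holes -> [(3, 1), (3, 3), (3, 4), (3, 6), (3, 9), (3, 11), (3, 12), (3, 14), (4, 1), (4, 6), (4, 9), (4, 14)]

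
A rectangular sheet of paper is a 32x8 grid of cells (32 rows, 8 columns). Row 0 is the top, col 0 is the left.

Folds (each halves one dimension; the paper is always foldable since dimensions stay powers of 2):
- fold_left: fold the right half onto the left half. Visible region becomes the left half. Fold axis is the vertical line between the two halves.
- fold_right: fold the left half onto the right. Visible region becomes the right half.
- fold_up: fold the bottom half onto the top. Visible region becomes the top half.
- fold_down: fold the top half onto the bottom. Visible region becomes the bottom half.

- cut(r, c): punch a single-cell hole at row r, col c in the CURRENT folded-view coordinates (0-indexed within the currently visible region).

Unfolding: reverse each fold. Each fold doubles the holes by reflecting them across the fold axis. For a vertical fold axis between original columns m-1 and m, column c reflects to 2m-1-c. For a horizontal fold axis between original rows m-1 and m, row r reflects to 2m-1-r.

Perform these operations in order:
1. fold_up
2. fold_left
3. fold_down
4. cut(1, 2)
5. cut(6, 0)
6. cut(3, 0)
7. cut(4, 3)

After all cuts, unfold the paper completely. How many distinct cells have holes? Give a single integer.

Answer: 32

Derivation:
Op 1 fold_up: fold axis h@16; visible region now rows[0,16) x cols[0,8) = 16x8
Op 2 fold_left: fold axis v@4; visible region now rows[0,16) x cols[0,4) = 16x4
Op 3 fold_down: fold axis h@8; visible region now rows[8,16) x cols[0,4) = 8x4
Op 4 cut(1, 2): punch at orig (9,2); cuts so far [(9, 2)]; region rows[8,16) x cols[0,4) = 8x4
Op 5 cut(6, 0): punch at orig (14,0); cuts so far [(9, 2), (14, 0)]; region rows[8,16) x cols[0,4) = 8x4
Op 6 cut(3, 0): punch at orig (11,0); cuts so far [(9, 2), (11, 0), (14, 0)]; region rows[8,16) x cols[0,4) = 8x4
Op 7 cut(4, 3): punch at orig (12,3); cuts so far [(9, 2), (11, 0), (12, 3), (14, 0)]; region rows[8,16) x cols[0,4) = 8x4
Unfold 1 (reflect across h@8): 8 holes -> [(1, 0), (3, 3), (4, 0), (6, 2), (9, 2), (11, 0), (12, 3), (14, 0)]
Unfold 2 (reflect across v@4): 16 holes -> [(1, 0), (1, 7), (3, 3), (3, 4), (4, 0), (4, 7), (6, 2), (6, 5), (9, 2), (9, 5), (11, 0), (11, 7), (12, 3), (12, 4), (14, 0), (14, 7)]
Unfold 3 (reflect across h@16): 32 holes -> [(1, 0), (1, 7), (3, 3), (3, 4), (4, 0), (4, 7), (6, 2), (6, 5), (9, 2), (9, 5), (11, 0), (11, 7), (12, 3), (12, 4), (14, 0), (14, 7), (17, 0), (17, 7), (19, 3), (19, 4), (20, 0), (20, 7), (22, 2), (22, 5), (25, 2), (25, 5), (27, 0), (27, 7), (28, 3), (28, 4), (30, 0), (30, 7)]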